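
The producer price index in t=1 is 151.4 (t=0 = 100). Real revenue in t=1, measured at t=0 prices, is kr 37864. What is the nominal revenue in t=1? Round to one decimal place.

Nominal = Real × (Index/100) = 37864 × (151.4/100)
        = 37864 × 1.514 = 57326.0960

57326.1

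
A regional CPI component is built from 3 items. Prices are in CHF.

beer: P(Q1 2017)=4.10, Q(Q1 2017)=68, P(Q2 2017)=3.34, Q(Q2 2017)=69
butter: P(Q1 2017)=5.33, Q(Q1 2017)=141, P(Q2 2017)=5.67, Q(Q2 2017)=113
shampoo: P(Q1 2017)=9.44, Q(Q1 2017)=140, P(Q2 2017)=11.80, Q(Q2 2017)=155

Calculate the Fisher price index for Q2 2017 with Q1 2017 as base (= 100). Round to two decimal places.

114.43

Laspeyres component (base-period weights):
ΣP(Q2 2017)Q(Q1 2017) = 3.34×68 + 5.67×141 + 11.80×140 = 227.12 + 799.47 + 1652 = 2678.59
ΣP(Q1 2017)Q(Q1 2017) = 4.10×68 + 5.33×141 + 9.44×140 = 278.8 + 751.53 + 1321.6 = 2351.93
L = 2678.59 / 2351.93 × 100 = 113.8890
Paasche component (current-period weights):
ΣP(Q2 2017)Q(Q2 2017) = 3.34×69 + 5.67×113 + 11.80×155 = 230.46 + 640.71 + 1829 = 2700.17
ΣP(Q1 2017)Q(Q2 2017) = 4.10×69 + 5.33×113 + 9.44×155 = 282.9 + 602.29 + 1463.2 = 2348.39
P = 2700.17 / 2348.39 × 100 = 114.9796
Fisher = √(L × P) = √(113.8890 × 114.9796) = 114.4330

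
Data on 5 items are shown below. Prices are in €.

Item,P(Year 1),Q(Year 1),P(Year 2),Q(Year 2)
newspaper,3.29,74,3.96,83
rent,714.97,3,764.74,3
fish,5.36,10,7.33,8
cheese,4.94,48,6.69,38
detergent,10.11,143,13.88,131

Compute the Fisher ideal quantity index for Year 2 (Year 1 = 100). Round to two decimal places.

Laspeyres component (base-period weights):
ΣP(Year 1)Q(Year 2) = 3.29×83 + 714.97×3 + 5.36×8 + 4.94×38 + 10.11×131 = 273.07 + 2144.91 + 42.88 + 187.72 + 1324.41 = 3972.99
ΣP(Year 1)Q(Year 1) = 3.29×74 + 714.97×3 + 5.36×10 + 4.94×48 + 10.11×143 = 243.46 + 2144.91 + 53.6 + 237.12 + 1445.73 = 4124.82
L = 3972.99 / 4124.82 × 100 = 96.3191
Paasche component (current-period weights):
ΣP(Year 2)Q(Year 2) = 3.96×83 + 764.74×3 + 7.33×8 + 6.69×38 + 13.88×131 = 328.68 + 2294.22 + 58.64 + 254.22 + 1818.28 = 4754.04
ΣP(Year 2)Q(Year 1) = 3.96×74 + 764.74×3 + 7.33×10 + 6.69×48 + 13.88×143 = 293.04 + 2294.22 + 73.3 + 321.12 + 1984.84 = 4966.52
P = 4754.04 / 4966.52 × 100 = 95.7218
Fisher = √(L × P) = √(96.3191 × 95.7218) = 96.0200

96.02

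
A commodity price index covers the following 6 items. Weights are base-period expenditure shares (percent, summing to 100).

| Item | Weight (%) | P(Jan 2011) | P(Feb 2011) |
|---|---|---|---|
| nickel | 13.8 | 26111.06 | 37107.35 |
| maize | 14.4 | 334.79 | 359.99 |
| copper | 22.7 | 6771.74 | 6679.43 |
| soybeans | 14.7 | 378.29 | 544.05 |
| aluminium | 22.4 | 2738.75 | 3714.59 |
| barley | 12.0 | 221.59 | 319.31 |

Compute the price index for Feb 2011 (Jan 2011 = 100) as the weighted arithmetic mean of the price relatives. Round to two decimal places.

nickel: 13.8 × (37107.35/26111.06) = 13.8 × 1.421135 = 19.6117
maize: 14.4 × (359.99/334.79) = 14.4 × 1.075271 = 15.4839
copper: 22.7 × (6679.43/6771.74) = 22.7 × 0.986368 = 22.3906
soybeans: 14.7 × (544.05/378.29) = 14.7 × 1.438182 = 21.1413
aluminium: 22.4 × (3714.59/2738.75) = 22.4 × 1.356309 = 30.3813
barley: 12.0 × (319.31/221.59) = 12.0 × 1.440995 = 17.2919
Index = Σ wᵢ·(p₁ᵢ/p₀ᵢ) = 19.6117 + 15.4839 + 22.3906 + 21.1413 + 30.3813 + 17.2919 = 126.3007

126.30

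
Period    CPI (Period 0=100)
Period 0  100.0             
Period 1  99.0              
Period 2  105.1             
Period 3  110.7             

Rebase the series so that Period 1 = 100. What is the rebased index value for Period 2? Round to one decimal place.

Rebased(Period 2) = 105.1 / 99.0 × 100 = 106.1616

106.2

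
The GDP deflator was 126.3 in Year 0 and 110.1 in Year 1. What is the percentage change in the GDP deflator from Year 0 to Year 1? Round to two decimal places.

Change = (110.1 − 126.3) / 126.3 × 100
       = -16.2 / 126.3 × 100 = -12.8266%

-12.83%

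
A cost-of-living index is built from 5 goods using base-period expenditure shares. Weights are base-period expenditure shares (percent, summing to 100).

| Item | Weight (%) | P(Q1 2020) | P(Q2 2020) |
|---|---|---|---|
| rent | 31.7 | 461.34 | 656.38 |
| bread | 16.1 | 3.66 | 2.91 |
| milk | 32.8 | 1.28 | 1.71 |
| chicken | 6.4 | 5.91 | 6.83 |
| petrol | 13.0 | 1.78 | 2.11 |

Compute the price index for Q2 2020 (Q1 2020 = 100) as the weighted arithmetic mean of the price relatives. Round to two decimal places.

rent: 31.7 × (656.38/461.34) = 31.7 × 1.422768 = 45.1018
bread: 16.1 × (2.91/3.66) = 16.1 × 0.795082 = 12.8008
milk: 32.8 × (1.71/1.28) = 32.8 × 1.335938 = 43.8187
chicken: 6.4 × (6.83/5.91) = 6.4 × 1.155668 = 7.3963
petrol: 13.0 × (2.11/1.78) = 13.0 × 1.185393 = 15.4101
Index = Σ wᵢ·(p₁ᵢ/p₀ᵢ) = 45.1018 + 12.8008 + 43.8187 + 7.3963 + 15.4101 = 124.5277

124.53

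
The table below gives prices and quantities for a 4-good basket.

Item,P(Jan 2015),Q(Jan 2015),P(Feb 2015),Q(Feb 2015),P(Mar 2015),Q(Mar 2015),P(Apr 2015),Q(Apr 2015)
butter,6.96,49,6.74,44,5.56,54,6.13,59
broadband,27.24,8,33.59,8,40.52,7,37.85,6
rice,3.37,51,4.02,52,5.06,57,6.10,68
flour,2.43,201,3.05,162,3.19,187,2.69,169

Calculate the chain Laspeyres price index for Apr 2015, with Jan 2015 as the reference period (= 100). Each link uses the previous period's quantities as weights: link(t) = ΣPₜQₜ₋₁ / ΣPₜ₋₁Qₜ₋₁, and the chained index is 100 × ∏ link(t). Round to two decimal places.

121.72

Link Jan 2015→Feb 2015:
ΣP(Feb 2015)Q(Jan 2015) = 6.74×49 + 33.59×8 + 4.02×51 + 3.05×201 = 330.26 + 268.72 + 205.02 + 613.05 = 1417.05
ΣP(Jan 2015)Q(Jan 2015) = 6.96×49 + 27.24×8 + 3.37×51 + 2.43×201 = 341.04 + 217.92 + 171.87 + 488.43 = 1219.26
link = 1417.05/1219.26 = 1.162221
Link Feb 2015→Mar 2015:
ΣP(Mar 2015)Q(Feb 2015) = 5.56×44 + 40.52×8 + 5.06×52 + 3.19×162 = 244.64 + 324.16 + 263.12 + 516.78 = 1348.7
ΣP(Feb 2015)Q(Feb 2015) = 6.74×44 + 33.59×8 + 4.02×52 + 3.05×162 = 296.56 + 268.72 + 209.04 + 494.1 = 1268.42
link = 1348.7/1268.42 = 1.063291
Link Mar 2015→Apr 2015:
ΣP(Apr 2015)Q(Mar 2015) = 6.13×54 + 37.85×7 + 6.10×57 + 2.69×187 = 331.02 + 264.95 + 347.7 + 503.03 = 1446.7
ΣP(Mar 2015)Q(Mar 2015) = 5.56×54 + 40.52×7 + 5.06×57 + 3.19×187 = 300.24 + 283.64 + 288.42 + 596.53 = 1468.83
link = 1446.7/1468.83 = 0.984934
Chained index = 100 × 1.162221 × 1.063291 × 0.984934 = 121.7161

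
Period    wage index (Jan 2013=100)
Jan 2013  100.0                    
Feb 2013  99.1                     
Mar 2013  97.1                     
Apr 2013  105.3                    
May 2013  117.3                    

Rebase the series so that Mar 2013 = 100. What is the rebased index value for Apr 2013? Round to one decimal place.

Rebased(Apr 2013) = 105.3 / 97.1 × 100 = 108.4449

108.4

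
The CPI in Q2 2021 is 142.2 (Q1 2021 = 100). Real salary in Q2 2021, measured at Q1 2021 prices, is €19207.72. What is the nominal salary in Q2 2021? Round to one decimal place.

Nominal = Real × (Index/100) = 19207.72 × (142.2/100)
        = 19207.72 × 1.422 = 27313.3778

27313.4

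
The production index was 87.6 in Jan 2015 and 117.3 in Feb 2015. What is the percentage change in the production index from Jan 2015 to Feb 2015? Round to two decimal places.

Change = (117.3 − 87.6) / 87.6 × 100
       = 29.7 / 87.6 × 100 = 33.9041%

33.90%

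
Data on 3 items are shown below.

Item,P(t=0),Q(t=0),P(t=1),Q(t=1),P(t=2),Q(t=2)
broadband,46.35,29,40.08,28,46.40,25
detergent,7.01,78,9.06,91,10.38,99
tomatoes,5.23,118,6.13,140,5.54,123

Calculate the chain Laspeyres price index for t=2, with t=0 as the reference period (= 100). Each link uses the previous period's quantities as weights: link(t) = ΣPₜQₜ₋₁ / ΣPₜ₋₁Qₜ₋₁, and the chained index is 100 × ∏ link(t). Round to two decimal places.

111.26

Link t=0→t=1:
ΣP(t=1)Q(t=0) = 40.08×29 + 9.06×78 + 6.13×118 = 1162.32 + 706.68 + 723.34 = 2592.34
ΣP(t=0)Q(t=0) = 46.35×29 + 7.01×78 + 5.23×118 = 1344.15 + 546.78 + 617.14 = 2508.07
link = 2592.34/2508.07 = 1.033600
Link t=1→t=2:
ΣP(t=2)Q(t=1) = 46.40×28 + 10.38×91 + 5.54×140 = 1299.2 + 944.58 + 775.6 = 3019.38
ΣP(t=1)Q(t=1) = 40.08×28 + 9.06×91 + 6.13×140 = 1122.24 + 824.46 + 858.2 = 2804.9
link = 3019.38/2804.9 = 1.076466
Chained index = 100 × 1.033600 × 1.076466 = 111.2635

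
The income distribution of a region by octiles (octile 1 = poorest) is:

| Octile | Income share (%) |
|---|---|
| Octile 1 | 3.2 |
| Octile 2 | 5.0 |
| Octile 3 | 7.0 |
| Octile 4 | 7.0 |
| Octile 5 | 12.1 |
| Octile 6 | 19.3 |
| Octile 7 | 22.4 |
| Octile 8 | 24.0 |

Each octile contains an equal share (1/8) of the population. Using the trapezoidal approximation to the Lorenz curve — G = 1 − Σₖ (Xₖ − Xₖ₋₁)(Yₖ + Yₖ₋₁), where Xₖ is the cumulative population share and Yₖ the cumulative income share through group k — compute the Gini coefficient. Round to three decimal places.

0.343

Cumulative income shares Yₖ: 0.0320, 0.0820, 0.1520, 0.2220, 0.3430, 0.5360, 0.7600, 1.0000
Σ (Xₖ−Xₖ₋₁)(Yₖ+Yₖ₋₁) = (1/8)(0.0320+0.0000) + (1/8)(0.0820+0.0320) + (1/8)(0.1520+0.0820) + (1/8)(0.2220+0.1520) + (1/8)(0.3430+0.2220) + (1/8)(0.5360+0.3430) + (1/8)(0.7600+0.5360) + (1/8)(1.0000+0.7600)
  = 0.0040 + 0.0143 + 0.0293 + 0.0468 + 0.0706 + 0.1099 + 0.1620 + 0.2200 = 0.6568
G = 1 − 0.6568 = 0.3432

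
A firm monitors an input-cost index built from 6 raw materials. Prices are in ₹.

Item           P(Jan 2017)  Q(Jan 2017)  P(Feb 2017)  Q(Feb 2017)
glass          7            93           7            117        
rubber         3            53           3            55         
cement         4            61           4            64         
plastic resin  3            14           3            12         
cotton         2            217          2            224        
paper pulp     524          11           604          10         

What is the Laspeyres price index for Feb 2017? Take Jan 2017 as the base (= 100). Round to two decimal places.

112.06

Laspeyres price index uses base-period quantities as weights.
ΣP(Feb 2017)·Q(Jan 2017) = 7×93 + 3×53 + 4×61 + 3×14 + 2×217 + 604×11 = 651 + 159 + 244 + 42 + 434 + 6644 = 8174
ΣP(Jan 2017)·Q(Jan 2017) = 7×93 + 3×53 + 4×61 + 3×14 + 2×217 + 524×11 = 651 + 159 + 244 + 42 + 434 + 5764 = 7294
Index = 8174 / 7294 × 100 = 112.0647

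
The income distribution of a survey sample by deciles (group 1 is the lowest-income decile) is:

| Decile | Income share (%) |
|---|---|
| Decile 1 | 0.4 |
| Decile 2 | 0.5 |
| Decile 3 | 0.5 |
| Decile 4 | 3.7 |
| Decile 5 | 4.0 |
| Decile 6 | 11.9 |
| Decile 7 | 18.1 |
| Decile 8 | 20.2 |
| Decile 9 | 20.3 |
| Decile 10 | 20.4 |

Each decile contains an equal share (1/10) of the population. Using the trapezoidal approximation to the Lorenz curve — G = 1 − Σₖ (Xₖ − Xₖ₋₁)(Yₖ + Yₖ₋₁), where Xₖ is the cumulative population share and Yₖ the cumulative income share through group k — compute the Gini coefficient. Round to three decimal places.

Cumulative income shares Yₖ: 0.0040, 0.0090, 0.0140, 0.0510, 0.0910, 0.2100, 0.3910, 0.5930, 0.7960, 1.0000
Σ (Xₖ−Xₖ₋₁)(Yₖ+Yₖ₋₁) = (1/10)(0.0040+0.0000) + (1/10)(0.0090+0.0040) + (1/10)(0.0140+0.0090) + (1/10)(0.0510+0.0140) + (1/10)(0.0910+0.0510) + (1/10)(0.2100+0.0910) + (1/10)(0.3910+0.2100) + (1/10)(0.5930+0.3910) + (1/10)(0.7960+0.5930) + (1/10)(1.0000+0.7960)
  = 0.0004 + 0.0013 + 0.0023 + 0.0065 + 0.0142 + 0.0301 + 0.0601 + 0.0984 + 0.1389 + 0.1796 = 0.5318
G = 1 − 0.5318 = 0.4682

0.468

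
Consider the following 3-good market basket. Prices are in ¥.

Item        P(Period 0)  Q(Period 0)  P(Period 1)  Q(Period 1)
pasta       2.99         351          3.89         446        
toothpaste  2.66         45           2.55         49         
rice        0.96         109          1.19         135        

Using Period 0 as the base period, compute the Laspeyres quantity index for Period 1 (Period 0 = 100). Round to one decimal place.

125.1

Laspeyres quantity index uses base-period prices as weights.
ΣP(Period 0)·Q(Period 1) = 2.99×446 + 2.66×49 + 0.96×135 = 1333.54 + 130.34 + 129.6 = 1593.48
ΣP(Period 0)·Q(Period 0) = 2.99×351 + 2.66×45 + 0.96×109 = 1049.49 + 119.7 + 104.64 = 1273.83
Index = 1593.48 / 1273.83 × 100 = 125.0936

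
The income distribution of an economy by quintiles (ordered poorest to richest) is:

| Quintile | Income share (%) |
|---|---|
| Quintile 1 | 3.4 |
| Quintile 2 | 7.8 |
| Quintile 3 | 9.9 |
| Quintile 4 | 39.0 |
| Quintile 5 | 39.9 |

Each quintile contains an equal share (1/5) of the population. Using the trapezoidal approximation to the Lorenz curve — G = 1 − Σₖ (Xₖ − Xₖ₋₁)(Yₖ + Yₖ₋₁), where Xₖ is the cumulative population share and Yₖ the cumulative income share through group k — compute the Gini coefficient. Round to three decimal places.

0.417

Cumulative income shares Yₖ: 0.0340, 0.1120, 0.2110, 0.6010, 1.0000
Σ (Xₖ−Xₖ₋₁)(Yₖ+Yₖ₋₁) = (1/5)(0.0340+0.0000) + (1/5)(0.1120+0.0340) + (1/5)(0.2110+0.1120) + (1/5)(0.6010+0.2110) + (1/5)(1.0000+0.6010)
  = 0.0068 + 0.0292 + 0.0646 + 0.1624 + 0.3202 = 0.5832
G = 1 − 0.5832 = 0.4168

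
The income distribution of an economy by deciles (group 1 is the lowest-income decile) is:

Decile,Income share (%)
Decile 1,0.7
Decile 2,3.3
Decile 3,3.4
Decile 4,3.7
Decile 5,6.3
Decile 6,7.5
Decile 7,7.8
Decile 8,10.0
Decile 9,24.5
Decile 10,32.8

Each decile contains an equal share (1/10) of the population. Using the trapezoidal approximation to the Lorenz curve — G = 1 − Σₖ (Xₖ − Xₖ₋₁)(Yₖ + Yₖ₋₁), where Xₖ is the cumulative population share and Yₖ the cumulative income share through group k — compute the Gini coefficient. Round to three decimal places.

Cumulative income shares Yₖ: 0.0070, 0.0400, 0.0740, 0.1110, 0.1740, 0.2490, 0.3270, 0.4270, 0.6720, 1.0000
Σ (Xₖ−Xₖ₋₁)(Yₖ+Yₖ₋₁) = (1/10)(0.0070+0.0000) + (1/10)(0.0400+0.0070) + (1/10)(0.0740+0.0400) + (1/10)(0.1110+0.0740) + (1/10)(0.1740+0.1110) + (1/10)(0.2490+0.1740) + (1/10)(0.3270+0.2490) + (1/10)(0.4270+0.3270) + (1/10)(0.6720+0.4270) + (1/10)(1.0000+0.6720)
  = 0.0007 + 0.0047 + 0.0114 + 0.0185 + 0.0285 + 0.0423 + 0.0576 + 0.0754 + 0.1099 + 0.1672 = 0.5162
G = 1 − 0.5162 = 0.4838

0.484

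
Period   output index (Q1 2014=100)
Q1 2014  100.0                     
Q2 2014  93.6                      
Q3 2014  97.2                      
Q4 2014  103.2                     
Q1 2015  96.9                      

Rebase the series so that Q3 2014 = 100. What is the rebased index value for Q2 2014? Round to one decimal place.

96.3

Rebased(Q2 2014) = 93.6 / 97.2 × 100 = 96.2963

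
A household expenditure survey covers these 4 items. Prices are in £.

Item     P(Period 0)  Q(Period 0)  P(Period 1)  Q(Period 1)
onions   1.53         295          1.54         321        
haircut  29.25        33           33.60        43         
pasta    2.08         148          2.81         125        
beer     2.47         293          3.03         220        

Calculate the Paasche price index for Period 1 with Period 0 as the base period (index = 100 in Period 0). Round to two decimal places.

115.86

Paasche price index uses current-period quantities as weights.
ΣP(Period 1)·Q(Period 1) = 1.54×321 + 33.60×43 + 2.81×125 + 3.03×220 = 494.34 + 1444.8 + 351.25 + 666.6 = 2956.99
ΣP(Period 0)·Q(Period 1) = 1.53×321 + 29.25×43 + 2.08×125 + 2.47×220 = 491.13 + 1257.75 + 260 + 543.4 = 2552.28
Index = 2956.99 / 2552.28 × 100 = 115.8568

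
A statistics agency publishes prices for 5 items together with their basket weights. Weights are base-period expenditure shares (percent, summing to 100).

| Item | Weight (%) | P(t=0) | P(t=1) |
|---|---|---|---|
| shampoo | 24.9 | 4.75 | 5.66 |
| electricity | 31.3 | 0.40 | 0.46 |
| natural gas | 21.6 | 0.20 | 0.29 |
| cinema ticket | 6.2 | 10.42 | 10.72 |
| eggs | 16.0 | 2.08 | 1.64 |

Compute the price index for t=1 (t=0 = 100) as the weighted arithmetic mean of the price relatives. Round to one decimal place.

shampoo: 24.9 × (5.66/4.75) = 24.9 × 1.191579 = 29.6703
electricity: 31.3 × (0.46/0.40) = 31.3 × 1.150000 = 35.9950
natural gas: 21.6 × (0.29/0.20) = 21.6 × 1.450000 = 31.3200
cinema ticket: 6.2 × (10.72/10.42) = 6.2 × 1.028791 = 6.3785
eggs: 16.0 × (1.64/2.08) = 16.0 × 0.788462 = 12.6154
Index = Σ wᵢ·(p₁ᵢ/p₀ᵢ) = 29.6703 + 35.9950 + 31.3200 + 6.3785 + 12.6154 = 115.9792

116.0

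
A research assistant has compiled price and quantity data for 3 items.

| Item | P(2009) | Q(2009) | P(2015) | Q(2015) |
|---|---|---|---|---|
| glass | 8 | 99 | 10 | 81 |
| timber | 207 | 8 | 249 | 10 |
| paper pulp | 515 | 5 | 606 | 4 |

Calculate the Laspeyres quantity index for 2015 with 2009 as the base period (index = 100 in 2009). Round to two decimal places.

95.12

Laspeyres quantity index uses base-period prices as weights.
ΣP(2009)·Q(2015) = 8×81 + 207×10 + 515×4 = 648 + 2070 + 2060 = 4778
ΣP(2009)·Q(2009) = 8×99 + 207×8 + 515×5 = 792 + 1656 + 2575 = 5023
Index = 4778 / 5023 × 100 = 95.1224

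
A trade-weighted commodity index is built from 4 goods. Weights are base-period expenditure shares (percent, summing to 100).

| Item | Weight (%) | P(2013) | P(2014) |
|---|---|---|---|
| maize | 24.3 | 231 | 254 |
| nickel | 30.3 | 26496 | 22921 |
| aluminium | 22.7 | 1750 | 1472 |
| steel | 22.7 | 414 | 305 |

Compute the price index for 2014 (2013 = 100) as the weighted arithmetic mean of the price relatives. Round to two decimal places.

maize: 24.3 × (254/231) = 24.3 × 1.099567 = 26.7195
nickel: 30.3 × (22921/26496) = 30.3 × 0.865074 = 26.2117
aluminium: 22.7 × (1472/1750) = 22.7 × 0.841143 = 19.0939
steel: 22.7 × (305/414) = 22.7 × 0.736715 = 16.7234
Index = Σ wᵢ·(p₁ᵢ/p₀ᵢ) = 26.7195 + 26.2117 + 19.0939 + 16.7234 = 88.7486

88.75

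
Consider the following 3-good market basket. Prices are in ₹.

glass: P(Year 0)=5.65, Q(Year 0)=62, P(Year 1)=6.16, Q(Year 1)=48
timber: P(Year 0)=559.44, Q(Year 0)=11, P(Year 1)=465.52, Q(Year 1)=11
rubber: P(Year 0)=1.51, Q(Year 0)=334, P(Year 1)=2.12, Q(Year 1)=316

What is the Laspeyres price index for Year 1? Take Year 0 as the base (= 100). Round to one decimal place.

88.6

Laspeyres price index uses base-period quantities as weights.
ΣP(Year 1)·Q(Year 0) = 6.16×62 + 465.52×11 + 2.12×334 = 381.92 + 5120.72 + 708.08 = 6210.72
ΣP(Year 0)·Q(Year 0) = 5.65×62 + 559.44×11 + 1.51×334 = 350.3 + 6153.84 + 504.34 = 7008.48
Index = 6210.72 / 7008.48 × 100 = 88.6172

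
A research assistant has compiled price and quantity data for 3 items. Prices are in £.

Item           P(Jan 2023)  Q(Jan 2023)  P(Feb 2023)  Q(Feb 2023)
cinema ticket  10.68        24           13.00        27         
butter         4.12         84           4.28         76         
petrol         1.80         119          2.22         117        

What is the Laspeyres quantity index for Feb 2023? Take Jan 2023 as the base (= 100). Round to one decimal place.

99.4

Laspeyres quantity index uses base-period prices as weights.
ΣP(Jan 2023)·Q(Feb 2023) = 10.68×27 + 4.12×76 + 1.80×117 = 288.36 + 313.12 + 210.6 = 812.08
ΣP(Jan 2023)·Q(Jan 2023) = 10.68×24 + 4.12×84 + 1.80×119 = 256.32 + 346.08 + 214.2 = 816.6
Index = 812.08 / 816.6 × 100 = 99.4465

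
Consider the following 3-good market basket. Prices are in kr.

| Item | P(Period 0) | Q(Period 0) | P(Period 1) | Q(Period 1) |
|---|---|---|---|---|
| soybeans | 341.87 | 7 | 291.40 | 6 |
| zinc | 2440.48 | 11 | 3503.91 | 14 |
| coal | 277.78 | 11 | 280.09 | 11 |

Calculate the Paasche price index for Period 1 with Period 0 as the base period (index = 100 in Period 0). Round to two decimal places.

Paasche price index uses current-period quantities as weights.
ΣP(Period 1)·Q(Period 1) = 291.40×6 + 3503.91×14 + 280.09×11 = 1748.4 + 49054.74 + 3080.99 = 53884.13
ΣP(Period 0)·Q(Period 1) = 341.87×6 + 2440.48×14 + 277.78×11 = 2051.22 + 34166.72 + 3055.58 = 39273.52
Index = 53884.13 / 39273.52 × 100 = 137.2022

137.20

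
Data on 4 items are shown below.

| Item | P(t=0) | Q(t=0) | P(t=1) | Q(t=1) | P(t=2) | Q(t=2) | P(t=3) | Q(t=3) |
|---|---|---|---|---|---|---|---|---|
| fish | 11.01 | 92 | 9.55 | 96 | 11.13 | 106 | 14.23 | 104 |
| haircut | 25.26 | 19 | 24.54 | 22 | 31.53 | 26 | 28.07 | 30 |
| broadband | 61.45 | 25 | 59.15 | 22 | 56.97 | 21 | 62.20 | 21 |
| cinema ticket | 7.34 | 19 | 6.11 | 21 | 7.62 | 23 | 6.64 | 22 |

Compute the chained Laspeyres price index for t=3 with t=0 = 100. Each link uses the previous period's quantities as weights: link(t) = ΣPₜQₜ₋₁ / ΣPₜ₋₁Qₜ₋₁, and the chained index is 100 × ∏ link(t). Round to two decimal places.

Link t=0→t=1:
ΣP(t=1)Q(t=0) = 9.55×92 + 24.54×19 + 59.15×25 + 6.11×19 = 878.6 + 466.26 + 1478.75 + 116.09 = 2939.7
ΣP(t=0)Q(t=0) = 11.01×92 + 25.26×19 + 61.45×25 + 7.34×19 = 1012.92 + 479.94 + 1536.25 + 139.46 = 3168.57
link = 2939.7/3168.57 = 0.927769
Link t=1→t=2:
ΣP(t=2)Q(t=1) = 11.13×96 + 31.53×22 + 56.97×22 + 7.62×21 = 1068.48 + 693.66 + 1253.34 + 160.02 = 3175.5
ΣP(t=1)Q(t=1) = 9.55×96 + 24.54×22 + 59.15×22 + 6.11×21 = 916.8 + 539.88 + 1301.3 + 128.31 = 2886.29
link = 3175.5/2886.29 = 1.100201
Link t=2→t=3:
ΣP(t=3)Q(t=2) = 14.23×106 + 28.07×26 + 62.20×21 + 6.64×23 = 1508.38 + 729.82 + 1306.2 + 152.72 = 3697.12
ΣP(t=2)Q(t=2) = 11.13×106 + 31.53×26 + 56.97×21 + 7.62×23 = 1179.78 + 819.78 + 1196.37 + 175.26 = 3371.19
link = 3697.12/3371.19 = 1.096681
Chained index = 100 × 0.927769 × 1.100201 × 1.096681 = 111.9418

111.94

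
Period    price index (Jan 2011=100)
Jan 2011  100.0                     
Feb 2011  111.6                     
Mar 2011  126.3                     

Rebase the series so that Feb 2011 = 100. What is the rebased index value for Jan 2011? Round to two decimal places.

Rebased(Jan 2011) = 100.0 / 111.6 × 100 = 89.6057

89.61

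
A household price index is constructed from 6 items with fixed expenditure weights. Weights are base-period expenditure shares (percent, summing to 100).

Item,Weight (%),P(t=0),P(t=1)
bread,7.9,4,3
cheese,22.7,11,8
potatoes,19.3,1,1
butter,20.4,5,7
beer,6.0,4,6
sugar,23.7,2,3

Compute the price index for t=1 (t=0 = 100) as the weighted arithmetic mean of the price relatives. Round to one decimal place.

114.8

bread: 7.9 × (3/4) = 7.9 × 0.750000 = 5.9250
cheese: 22.7 × (8/11) = 22.7 × 0.727273 = 16.5091
potatoes: 19.3 × (1/1) = 19.3 × 1.000000 = 19.3000
butter: 20.4 × (7/5) = 20.4 × 1.400000 = 28.5600
beer: 6.0 × (6/4) = 6.0 × 1.500000 = 9.0000
sugar: 23.7 × (3/2) = 23.7 × 1.500000 = 35.5500
Index = Σ wᵢ·(p₁ᵢ/p₀ᵢ) = 5.9250 + 16.5091 + 19.3000 + 28.5600 + 9.0000 + 35.5500 = 114.8441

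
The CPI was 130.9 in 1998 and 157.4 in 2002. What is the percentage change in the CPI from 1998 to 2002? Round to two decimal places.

Change = (157.4 − 130.9) / 130.9 × 100
       = 26.5 / 130.9 × 100 = 20.2445%

20.24%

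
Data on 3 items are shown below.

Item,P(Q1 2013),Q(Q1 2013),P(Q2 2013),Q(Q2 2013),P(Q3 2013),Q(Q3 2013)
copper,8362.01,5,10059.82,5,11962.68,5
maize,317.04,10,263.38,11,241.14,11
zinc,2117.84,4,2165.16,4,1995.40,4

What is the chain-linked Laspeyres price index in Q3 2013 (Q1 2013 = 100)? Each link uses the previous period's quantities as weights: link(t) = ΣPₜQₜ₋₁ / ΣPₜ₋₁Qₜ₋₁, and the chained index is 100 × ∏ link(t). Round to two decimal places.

131.24

Link Q1 2013→Q2 2013:
ΣP(Q2 2013)Q(Q1 2013) = 10059.82×5 + 263.38×10 + 2165.16×4 = 50299.1 + 2633.8 + 8660.64 = 61593.54
ΣP(Q1 2013)Q(Q1 2013) = 8362.01×5 + 317.04×10 + 2117.84×4 = 41810.05 + 3170.4 + 8471.36 = 53451.81
link = 61593.54/53451.81 = 1.152319
Link Q2 2013→Q3 2013:
ΣP(Q3 2013)Q(Q2 2013) = 11962.68×5 + 241.14×11 + 1995.40×4 = 59813.4 + 2652.54 + 7981.6 = 70447.54
ΣP(Q2 2013)Q(Q2 2013) = 10059.82×5 + 263.38×11 + 2165.16×4 = 50299.1 + 2897.18 + 8660.64 = 61856.92
link = 70447.54/61856.92 = 1.138879
Chained index = 100 × 1.152319 × 1.138879 = 131.2352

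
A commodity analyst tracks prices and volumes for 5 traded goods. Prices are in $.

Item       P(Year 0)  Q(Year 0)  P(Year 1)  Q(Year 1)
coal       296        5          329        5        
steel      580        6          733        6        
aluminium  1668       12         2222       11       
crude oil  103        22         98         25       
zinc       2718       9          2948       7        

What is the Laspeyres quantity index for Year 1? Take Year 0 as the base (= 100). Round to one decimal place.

Laspeyres quantity index uses base-period prices as weights.
ΣP(Year 0)·Q(Year 1) = 296×5 + 580×6 + 1668×11 + 103×25 + 2718×7 = 1480 + 3480 + 18348 + 2575 + 19026 = 44909
ΣP(Year 0)·Q(Year 0) = 296×5 + 580×6 + 1668×12 + 103×22 + 2718×9 = 1480 + 3480 + 20016 + 2266 + 24462 = 51704
Index = 44909 / 51704 × 100 = 86.8579

86.9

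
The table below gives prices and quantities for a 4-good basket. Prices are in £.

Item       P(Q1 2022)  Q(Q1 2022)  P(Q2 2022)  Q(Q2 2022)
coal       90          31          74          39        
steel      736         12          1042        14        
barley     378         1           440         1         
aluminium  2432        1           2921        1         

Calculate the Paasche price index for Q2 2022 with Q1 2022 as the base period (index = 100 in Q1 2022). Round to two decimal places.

125.33

Paasche price index uses current-period quantities as weights.
ΣP(Q2 2022)·Q(Q2 2022) = 74×39 + 1042×14 + 440×1 + 2921×1 = 2886 + 14588 + 440 + 2921 = 20835
ΣP(Q1 2022)·Q(Q2 2022) = 90×39 + 736×14 + 378×1 + 2432×1 = 3510 + 10304 + 378 + 2432 = 16624
Index = 20835 / 16624 × 100 = 125.3308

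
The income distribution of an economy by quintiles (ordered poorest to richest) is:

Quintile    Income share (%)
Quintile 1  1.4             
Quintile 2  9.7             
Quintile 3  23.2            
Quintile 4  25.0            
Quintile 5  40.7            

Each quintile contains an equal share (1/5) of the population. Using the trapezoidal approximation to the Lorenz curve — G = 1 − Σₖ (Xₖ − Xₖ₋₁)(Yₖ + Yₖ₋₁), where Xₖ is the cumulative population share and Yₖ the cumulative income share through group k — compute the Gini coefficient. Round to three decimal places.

0.376

Cumulative income shares Yₖ: 0.0140, 0.1110, 0.3430, 0.5930, 1.0000
Σ (Xₖ−Xₖ₋₁)(Yₖ+Yₖ₋₁) = (1/5)(0.0140+0.0000) + (1/5)(0.1110+0.0140) + (1/5)(0.3430+0.1110) + (1/5)(0.5930+0.3430) + (1/5)(1.0000+0.5930)
  = 0.0028 + 0.0250 + 0.0908 + 0.1872 + 0.3186 = 0.6244
G = 1 − 0.6244 = 0.3756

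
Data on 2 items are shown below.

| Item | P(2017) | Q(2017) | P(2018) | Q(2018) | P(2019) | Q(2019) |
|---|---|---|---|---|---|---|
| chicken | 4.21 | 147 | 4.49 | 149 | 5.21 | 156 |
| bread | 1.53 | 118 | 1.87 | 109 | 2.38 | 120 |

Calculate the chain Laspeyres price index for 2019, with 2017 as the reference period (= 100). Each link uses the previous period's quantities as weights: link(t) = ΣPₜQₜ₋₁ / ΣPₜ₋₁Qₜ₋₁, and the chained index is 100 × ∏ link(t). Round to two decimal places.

Link 2017→2018:
ΣP(2018)Q(2017) = 4.49×147 + 1.87×118 = 660.03 + 220.66 = 880.69
ΣP(2017)Q(2017) = 4.21×147 + 1.53×118 = 618.87 + 180.54 = 799.41
link = 880.69/799.41 = 1.101675
Link 2018→2019:
ΣP(2019)Q(2018) = 5.21×149 + 2.38×109 = 776.29 + 259.42 = 1035.71
ΣP(2018)Q(2018) = 4.49×149 + 1.87×109 = 669.01 + 203.83 = 872.84
link = 1035.71/872.84 = 1.186598
Chained index = 100 × 1.101675 × 1.186598 = 130.7245

130.72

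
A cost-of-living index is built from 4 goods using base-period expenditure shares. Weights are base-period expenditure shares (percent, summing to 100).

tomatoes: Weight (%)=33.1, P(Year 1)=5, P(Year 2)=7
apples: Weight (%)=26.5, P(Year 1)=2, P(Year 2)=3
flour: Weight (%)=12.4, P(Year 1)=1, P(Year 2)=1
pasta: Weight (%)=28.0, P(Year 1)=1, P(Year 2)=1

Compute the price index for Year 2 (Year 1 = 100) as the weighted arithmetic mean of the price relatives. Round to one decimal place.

126.5

tomatoes: 33.1 × (7/5) = 33.1 × 1.400000 = 46.3400
apples: 26.5 × (3/2) = 26.5 × 1.500000 = 39.7500
flour: 12.4 × (1/1) = 12.4 × 1.000000 = 12.4000
pasta: 28.0 × (1/1) = 28.0 × 1.000000 = 28.0000
Index = Σ wᵢ·(p₁ᵢ/p₀ᵢ) = 46.3400 + 39.7500 + 12.4000 + 28.0000 = 126.4900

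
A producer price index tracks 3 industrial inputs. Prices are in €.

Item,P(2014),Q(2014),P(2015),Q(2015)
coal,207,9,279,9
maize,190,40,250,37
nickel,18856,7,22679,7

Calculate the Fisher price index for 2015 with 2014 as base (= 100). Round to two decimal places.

Laspeyres component (base-period weights):
ΣP(2015)Q(2014) = 279×9 + 250×40 + 22679×7 = 2511 + 10000 + 158753 = 171264
ΣP(2014)Q(2014) = 207×9 + 190×40 + 18856×7 = 1863 + 7600 + 131992 = 141455
L = 171264 / 141455 × 100 = 121.0731
Paasche component (current-period weights):
ΣP(2015)Q(2015) = 279×9 + 250×37 + 22679×7 = 2511 + 9250 + 158753 = 170514
ΣP(2014)Q(2015) = 207×9 + 190×37 + 18856×7 = 1863 + 7030 + 131992 = 140885
P = 170514 / 140885 × 100 = 121.0306
Fisher = √(L × P) = √(121.0731 × 121.0306) = 121.0519

121.05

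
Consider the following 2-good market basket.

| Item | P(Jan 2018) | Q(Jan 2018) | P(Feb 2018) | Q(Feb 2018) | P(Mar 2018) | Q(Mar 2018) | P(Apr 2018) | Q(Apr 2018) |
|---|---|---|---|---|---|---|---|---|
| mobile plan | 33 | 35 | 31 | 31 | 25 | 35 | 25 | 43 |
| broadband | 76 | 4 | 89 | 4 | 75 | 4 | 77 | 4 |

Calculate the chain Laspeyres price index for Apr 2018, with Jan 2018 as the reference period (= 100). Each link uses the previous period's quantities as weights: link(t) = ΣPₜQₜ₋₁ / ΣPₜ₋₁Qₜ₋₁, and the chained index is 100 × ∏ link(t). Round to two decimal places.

Link Jan 2018→Feb 2018:
ΣP(Feb 2018)Q(Jan 2018) = 31×35 + 89×4 = 1085 + 356 = 1441
ΣP(Jan 2018)Q(Jan 2018) = 33×35 + 76×4 = 1155 + 304 = 1459
link = 1441/1459 = 0.987663
Link Feb 2018→Mar 2018:
ΣP(Mar 2018)Q(Feb 2018) = 25×31 + 75×4 = 775 + 300 = 1075
ΣP(Feb 2018)Q(Feb 2018) = 31×31 + 89×4 = 961 + 356 = 1317
link = 1075/1317 = 0.816249
Link Mar 2018→Apr 2018:
ΣP(Apr 2018)Q(Mar 2018) = 25×35 + 77×4 = 875 + 308 = 1183
ΣP(Mar 2018)Q(Mar 2018) = 25×35 + 75×4 = 875 + 300 = 1175
link = 1183/1175 = 1.006809
Chained index = 100 × 0.987663 × 0.816249 × 1.006809 = 81.1668

81.17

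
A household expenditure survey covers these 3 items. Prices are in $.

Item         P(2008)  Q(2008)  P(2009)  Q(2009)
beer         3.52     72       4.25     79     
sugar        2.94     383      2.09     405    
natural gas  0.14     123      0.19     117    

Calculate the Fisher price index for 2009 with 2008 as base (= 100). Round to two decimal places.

Laspeyres component (base-period weights):
ΣP(2009)Q(2008) = 4.25×72 + 2.09×383 + 0.19×123 = 306 + 800.47 + 23.37 = 1129.84
ΣP(2008)Q(2008) = 3.52×72 + 2.94×383 + 0.14×123 = 253.44 + 1126.02 + 17.22 = 1396.68
L = 1129.84 / 1396.68 × 100 = 80.8947
Paasche component (current-period weights):
ΣP(2009)Q(2009) = 4.25×79 + 2.09×405 + 0.19×117 = 335.75 + 846.45 + 22.23 = 1204.43
ΣP(2008)Q(2009) = 3.52×79 + 2.94×405 + 0.14×117 = 278.08 + 1190.7 + 16.38 = 1485.16
P = 1204.43 / 1485.16 × 100 = 81.0977
Fisher = √(L × P) = √(80.8947 × 81.0977) = 80.9961

81.00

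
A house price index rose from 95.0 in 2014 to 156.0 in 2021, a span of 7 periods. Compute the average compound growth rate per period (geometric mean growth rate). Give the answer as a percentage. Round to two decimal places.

Growth factor = (156.0/95.0)^(1/7) = (1.642105)^(1/7) = 1.073425
Growth rate = 1.073425 − 1 = 0.073425 = 7.3425%

7.34%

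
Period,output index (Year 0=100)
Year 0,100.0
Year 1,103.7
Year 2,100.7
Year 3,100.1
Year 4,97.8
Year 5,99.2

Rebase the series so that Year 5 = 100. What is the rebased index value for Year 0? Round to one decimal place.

100.8

Rebased(Year 0) = 100.0 / 99.2 × 100 = 100.8065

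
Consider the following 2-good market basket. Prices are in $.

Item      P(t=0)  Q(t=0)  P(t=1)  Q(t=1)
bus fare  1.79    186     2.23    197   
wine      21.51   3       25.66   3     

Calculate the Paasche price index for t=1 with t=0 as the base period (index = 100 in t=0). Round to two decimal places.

123.76

Paasche price index uses current-period quantities as weights.
ΣP(t=1)·Q(t=1) = 2.23×197 + 25.66×3 = 439.31 + 76.98 = 516.29
ΣP(t=0)·Q(t=1) = 1.79×197 + 21.51×3 = 352.63 + 64.53 = 417.16
Index = 516.29 / 417.16 × 100 = 123.7631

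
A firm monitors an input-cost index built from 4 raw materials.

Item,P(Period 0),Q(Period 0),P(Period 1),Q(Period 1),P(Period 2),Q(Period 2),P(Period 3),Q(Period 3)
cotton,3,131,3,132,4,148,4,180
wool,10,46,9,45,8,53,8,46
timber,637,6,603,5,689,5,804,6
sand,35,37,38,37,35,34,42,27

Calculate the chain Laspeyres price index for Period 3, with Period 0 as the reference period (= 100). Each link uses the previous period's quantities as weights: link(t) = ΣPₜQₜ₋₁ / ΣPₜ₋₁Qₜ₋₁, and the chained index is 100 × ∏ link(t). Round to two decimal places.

Link Period 0→Period 1:
ΣP(Period 1)Q(Period 0) = 3×131 + 9×46 + 603×6 + 38×37 = 393 + 414 + 3618 + 1406 = 5831
ΣP(Period 0)Q(Period 0) = 3×131 + 10×46 + 637×6 + 35×37 = 393 + 460 + 3822 + 1295 = 5970
link = 5831/5970 = 0.976717
Link Period 1→Period 2:
ΣP(Period 2)Q(Period 1) = 4×132 + 8×45 + 689×5 + 35×37 = 528 + 360 + 3445 + 1295 = 5628
ΣP(Period 1)Q(Period 1) = 3×132 + 9×45 + 603×5 + 38×37 = 396 + 405 + 3015 + 1406 = 5222
link = 5628/5222 = 1.077748
Link Period 2→Period 3:
ΣP(Period 3)Q(Period 2) = 4×148 + 8×53 + 804×5 + 42×34 = 592 + 424 + 4020 + 1428 = 6464
ΣP(Period 2)Q(Period 2) = 4×148 + 8×53 + 689×5 + 35×34 = 592 + 424 + 3445 + 1190 = 5651
link = 6464/5651 = 1.143868
Chained index = 100 × 0.976717 × 1.077748 × 1.143868 = 120.4098

120.41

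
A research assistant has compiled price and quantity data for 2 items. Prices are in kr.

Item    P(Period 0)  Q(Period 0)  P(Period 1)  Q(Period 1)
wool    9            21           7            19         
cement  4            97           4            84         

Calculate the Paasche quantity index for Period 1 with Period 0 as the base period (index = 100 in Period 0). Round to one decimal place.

87.7

Paasche quantity index uses current-period prices as weights.
ΣP(Period 1)·Q(Period 1) = 7×19 + 4×84 = 133 + 336 = 469
ΣP(Period 1)·Q(Period 0) = 7×21 + 4×97 = 147 + 388 = 535
Index = 469 / 535 × 100 = 87.6636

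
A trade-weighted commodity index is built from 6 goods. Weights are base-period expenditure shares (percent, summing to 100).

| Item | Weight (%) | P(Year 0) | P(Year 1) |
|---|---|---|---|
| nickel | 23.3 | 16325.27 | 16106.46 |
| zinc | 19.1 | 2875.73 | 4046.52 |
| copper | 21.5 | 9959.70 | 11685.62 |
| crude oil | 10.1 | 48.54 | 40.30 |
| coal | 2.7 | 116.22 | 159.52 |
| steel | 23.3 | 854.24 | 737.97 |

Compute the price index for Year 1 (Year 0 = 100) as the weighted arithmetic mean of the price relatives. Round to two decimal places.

nickel: 23.3 × (16106.46/16325.27) = 23.3 × 0.986597 = 22.9877
zinc: 19.1 × (4046.52/2875.73) = 19.1 × 1.407128 = 26.8761
copper: 21.5 × (11685.62/9959.70) = 21.5 × 1.173290 = 25.2257
crude oil: 10.1 × (40.30/48.54) = 10.1 × 0.830243 = 8.3855
coal: 2.7 × (159.52/116.22) = 2.7 × 1.372569 = 3.7059
steel: 23.3 × (737.97/854.24) = 23.3 × 0.863891 = 20.1287
Index = Σ wᵢ·(p₁ᵢ/p₀ᵢ) = 22.9877 + 26.8761 + 25.2257 + 8.3855 + 3.7059 + 20.1287 = 107.3096

107.31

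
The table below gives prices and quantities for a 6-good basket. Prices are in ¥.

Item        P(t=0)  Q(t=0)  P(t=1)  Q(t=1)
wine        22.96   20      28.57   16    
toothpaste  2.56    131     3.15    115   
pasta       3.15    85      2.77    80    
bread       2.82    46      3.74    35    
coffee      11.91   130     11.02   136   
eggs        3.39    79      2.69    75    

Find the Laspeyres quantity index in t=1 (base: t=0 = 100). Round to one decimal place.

96.0

Laspeyres quantity index uses base-period prices as weights.
ΣP(t=0)·Q(t=1) = 22.96×16 + 2.56×115 + 3.15×80 + 2.82×35 + 11.91×136 + 3.39×75 = 367.36 + 294.4 + 252 + 98.7 + 1619.76 + 254.25 = 2886.47
ΣP(t=0)·Q(t=0) = 22.96×20 + 2.56×131 + 3.15×85 + 2.82×46 + 11.91×130 + 3.39×79 = 459.2 + 335.36 + 267.75 + 129.72 + 1548.3 + 267.81 = 3008.14
Index = 2886.47 / 3008.14 × 100 = 95.9553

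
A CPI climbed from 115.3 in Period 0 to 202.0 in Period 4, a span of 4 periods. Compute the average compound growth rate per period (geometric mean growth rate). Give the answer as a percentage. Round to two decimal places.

15.05%

Growth factor = (202.0/115.3)^(1/4) = (1.751951)^(1/4) = 1.150484
Growth rate = 1.150484 − 1 = 0.150484 = 15.0484%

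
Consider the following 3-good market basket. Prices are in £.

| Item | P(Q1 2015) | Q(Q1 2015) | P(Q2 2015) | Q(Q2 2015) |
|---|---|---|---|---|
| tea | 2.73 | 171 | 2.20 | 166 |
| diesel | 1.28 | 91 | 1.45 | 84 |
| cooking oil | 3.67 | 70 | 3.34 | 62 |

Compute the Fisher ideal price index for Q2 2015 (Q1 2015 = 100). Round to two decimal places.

Laspeyres component (base-period weights):
ΣP(Q2 2015)Q(Q1 2015) = 2.20×171 + 1.45×91 + 3.34×70 = 376.2 + 131.95 + 233.8 = 741.95
ΣP(Q1 2015)Q(Q1 2015) = 2.73×171 + 1.28×91 + 3.67×70 = 466.83 + 116.48 + 256.9 = 840.21
L = 741.95 / 840.21 × 100 = 88.3053
Paasche component (current-period weights):
ΣP(Q2 2015)Q(Q2 2015) = 2.20×166 + 1.45×84 + 3.34×62 = 365.2 + 121.8 + 207.08 = 694.08
ΣP(Q1 2015)Q(Q2 2015) = 2.73×166 + 1.28×84 + 3.67×62 = 453.18 + 107.52 + 227.54 = 788.24
P = 694.08 / 788.24 × 100 = 88.0544
Fisher = √(L × P) = √(88.3053 × 88.0544) = 88.1798

88.18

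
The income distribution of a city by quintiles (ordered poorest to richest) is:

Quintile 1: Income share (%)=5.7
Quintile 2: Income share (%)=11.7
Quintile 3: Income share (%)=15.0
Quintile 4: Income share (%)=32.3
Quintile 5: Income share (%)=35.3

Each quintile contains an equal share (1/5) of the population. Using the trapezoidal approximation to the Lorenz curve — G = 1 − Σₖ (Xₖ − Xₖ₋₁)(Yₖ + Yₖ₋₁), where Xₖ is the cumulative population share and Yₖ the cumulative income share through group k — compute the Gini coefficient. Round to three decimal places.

Cumulative income shares Yₖ: 0.0570, 0.1740, 0.3240, 0.6470, 1.0000
Σ (Xₖ−Xₖ₋₁)(Yₖ+Yₖ₋₁) = (1/5)(0.0570+0.0000) + (1/5)(0.1740+0.0570) + (1/5)(0.3240+0.1740) + (1/5)(0.6470+0.3240) + (1/5)(1.0000+0.6470)
  = 0.0114 + 0.0462 + 0.0996 + 0.1942 + 0.3294 = 0.6808
G = 1 − 0.6808 = 0.3192

0.319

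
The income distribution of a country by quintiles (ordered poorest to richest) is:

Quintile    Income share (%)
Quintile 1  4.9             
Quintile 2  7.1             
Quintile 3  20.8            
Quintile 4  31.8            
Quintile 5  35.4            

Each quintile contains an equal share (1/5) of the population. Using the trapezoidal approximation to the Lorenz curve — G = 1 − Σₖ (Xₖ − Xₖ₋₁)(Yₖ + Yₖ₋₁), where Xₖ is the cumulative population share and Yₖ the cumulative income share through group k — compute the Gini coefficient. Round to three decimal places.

0.343

Cumulative income shares Yₖ: 0.0490, 0.1200, 0.3280, 0.6460, 1.0000
Σ (Xₖ−Xₖ₋₁)(Yₖ+Yₖ₋₁) = (1/5)(0.0490+0.0000) + (1/5)(0.1200+0.0490) + (1/5)(0.3280+0.1200) + (1/5)(0.6460+0.3280) + (1/5)(1.0000+0.6460)
  = 0.0098 + 0.0338 + 0.0896 + 0.1948 + 0.3292 = 0.6572
G = 1 − 0.6572 = 0.3428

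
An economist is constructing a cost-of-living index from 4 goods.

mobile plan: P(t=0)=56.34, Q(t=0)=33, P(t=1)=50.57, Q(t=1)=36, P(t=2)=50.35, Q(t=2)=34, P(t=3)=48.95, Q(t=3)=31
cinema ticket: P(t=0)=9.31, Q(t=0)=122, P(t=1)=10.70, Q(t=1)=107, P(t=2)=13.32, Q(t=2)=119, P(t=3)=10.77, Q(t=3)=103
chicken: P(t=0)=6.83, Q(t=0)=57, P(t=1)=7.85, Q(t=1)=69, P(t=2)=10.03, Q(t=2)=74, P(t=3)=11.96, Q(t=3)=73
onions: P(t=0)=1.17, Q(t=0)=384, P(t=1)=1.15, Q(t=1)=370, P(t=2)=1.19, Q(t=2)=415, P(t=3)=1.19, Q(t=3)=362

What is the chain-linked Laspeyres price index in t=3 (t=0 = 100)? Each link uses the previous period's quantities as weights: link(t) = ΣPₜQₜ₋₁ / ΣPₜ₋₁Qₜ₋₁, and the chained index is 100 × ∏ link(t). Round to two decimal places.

106.84

Link t=0→t=1:
ΣP(t=1)Q(t=0) = 50.57×33 + 10.70×122 + 7.85×57 + 1.15×384 = 1668.81 + 1305.4 + 447.45 + 441.6 = 3863.26
ΣP(t=0)Q(t=0) = 56.34×33 + 9.31×122 + 6.83×57 + 1.17×384 = 1859.22 + 1135.82 + 389.31 + 449.28 = 3833.63
link = 3863.26/3833.63 = 1.007729
Link t=1→t=2:
ΣP(t=2)Q(t=1) = 50.35×36 + 13.32×107 + 10.03×69 + 1.19×370 = 1812.6 + 1425.24 + 692.07 + 440.3 = 4370.21
ΣP(t=1)Q(t=1) = 50.57×36 + 10.70×107 + 7.85×69 + 1.15×370 = 1820.52 + 1144.9 + 541.65 + 425.5 = 3932.57
link = 4370.21/3932.57 = 1.111286
Link t=2→t=3:
ΣP(t=3)Q(t=2) = 48.95×34 + 10.77×119 + 11.96×74 + 1.19×415 = 1664.3 + 1281.63 + 885.04 + 493.85 = 4324.82
ΣP(t=2)Q(t=2) = 50.35×34 + 13.32×119 + 10.03×74 + 1.19×415 = 1711.9 + 1585.08 + 742.22 + 493.85 = 4533.05
link = 4324.82/4533.05 = 0.954064
Chained index = 100 × 1.007729 × 1.111286 × 0.954064 = 106.8433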